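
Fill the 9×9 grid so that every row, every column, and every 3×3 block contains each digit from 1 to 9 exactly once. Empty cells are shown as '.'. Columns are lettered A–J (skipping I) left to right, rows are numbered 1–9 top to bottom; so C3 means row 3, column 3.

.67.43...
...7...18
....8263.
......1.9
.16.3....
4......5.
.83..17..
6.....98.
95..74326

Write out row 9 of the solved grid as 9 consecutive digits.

H1 = 9 (sole candidate).
A7 = 2 (sole candidate).
H7 = 4 (sole candidate).
J7 = 5 (sole candidate).
F8 = 5 (sole candidate).
J8 = 1 (sole candidate).
C9 = 1: row 9 has {2,3,4,5,6,7,9}; col 3 has {3,6,7}; box has {2,3,5,6,8,9} → only 1 remains.
D9 = 8: row 9 has {1,2,3,4,5,6,7,9}; col 4 has {7}; box has {1,4,5,7} → only 8 remains.

951874326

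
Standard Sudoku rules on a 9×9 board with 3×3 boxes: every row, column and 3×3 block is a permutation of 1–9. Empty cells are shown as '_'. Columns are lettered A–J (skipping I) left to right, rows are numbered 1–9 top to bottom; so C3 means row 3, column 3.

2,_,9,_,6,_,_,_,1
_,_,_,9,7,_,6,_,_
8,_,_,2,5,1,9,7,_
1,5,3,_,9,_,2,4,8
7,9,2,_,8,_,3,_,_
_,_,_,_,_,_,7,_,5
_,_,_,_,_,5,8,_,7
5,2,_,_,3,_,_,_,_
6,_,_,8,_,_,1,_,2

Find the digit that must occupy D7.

J5 = 6: row 5 has {2,3,7,8,9}; col 9 has {1,2,5,7,8}; box has {2,3,4,5,7,8} → only 6 remains.
A6 = 4: row 6 has {5,7}; col 1 has {1,2,5,6,7,8}; box has {1,2,3,5,7,9} → only 4 remains.
G8 = 4: row 8 has {2,3,5}; col 7 has {1,2,3,6,7,8,9}; box has {1,2,7,8} → only 4 remains.
J8 = 9: row 8 has {2,3,4,5}; col 9 has {1,2,5,6,7,8}; box has {1,2,4,7,8} → only 9 remains.
E9 = 4: row 9 has {1,2,6,8}; col 5 has {3,5,6,7,8,9}; box has {3,5,8} → only 4 remains.
G1 = 5: row 1 has {1,2,6,9}; col 7 has {1,2,3,4,6,7,8,9}; box has {1,6,7,9} → only 5 remains.
A2 = 3: row 2 has {6,7,9}; col 1 has {1,2,4,5,6,7,8}; box has {2,8,9} → only 3 remains.
J2 = 4: row 2 has {3,6,7,9}; col 9 has {1,2,5,6,7,8,9}; box has {1,5,6,7,9} → only 4 remains.
J3 = 3: row 3 has {1,2,5,7,8,9}; col 9 has {1,2,4,5,6,7,8,9}; box has {1,4,5,6,7,9} → only 3 remains.
F5 = 4: row 5 has {2,3,6,7,8,9}; col 6 has {1,5}; box has {8,9} → only 4 remains.
H5 = 1: row 5 has {2,3,4,6,7,8,9}; col 8 has {4,7}; box has {2,3,4,5,6,7,8} → only 1 remains.
H6 = 9: row 6 has {4,5,7}; col 8 has {1,4,7}; box has {1,2,3,4,5,6,7,8} → only 9 remains.
A7 = 9: row 7 has {5,7,8}; col 1 has {1,2,3,4,5,6,7,8}; box has {2,5,6} → only 9 remains.
H8 = 6: row 8 has {2,3,4,5,9}; col 8 has {1,4,7,9}; box has {1,2,4,7,8,9} → only 6 remains.
C9 = 7: row 9 has {1,2,4,6,8}; col 3 has {2,3,9}; box has {2,5,6,9} → only 7 remains.
F9 = 9: row 9 has {1,2,4,6,7,8}; col 6 has {1,4,5}; box has {3,4,5,8} → only 9 remains.
H1 = 8: row 1 has {1,2,5,6,9}; col 8 has {1,4,6,7,9}; box has {1,3,4,5,6,7,9} → only 8 remains.
B2 = 1: row 2 has {3,4,6,7,9}; col 2 has {2,5,9}; box has {2,3,8,9} → only 1 remains.
C2 = 5: row 2 has {1,3,4,6,7,9}; col 3 has {2,3,7,9}; box has {1,2,3,8,9} → only 5 remains.
F2 = 8: row 2 has {1,3,4,5,6,7,9}; col 6 has {1,4,5,9}; box has {1,2,5,6,7,9} → only 8 remains.
H2 = 2: row 2 has {1,3,4,5,6,7,8,9}; col 8 has {1,4,6,7,8,9}; box has {1,3,4,5,6,7,8,9} → only 2 remains.
D5 = 5: row 5 has {1,2,3,4,6,7,8,9}; col 4 has {2,8,9}; box has {4,8,9} → only 5 remains.
H7 = 3: row 7 has {5,7,8,9}; col 8 has {1,2,4,6,7,8,9}; box has {1,2,4,6,7,8,9} → only 3 remains.
F8 = 7: row 8 has {2,3,4,5,6,9}; col 6 has {1,4,5,8,9}; box has {3,4,5,8,9} → only 7 remains.
B9 = 3: row 9 has {1,2,4,6,7,8,9}; col 2 has {1,2,5,9}; box has {2,5,6,7,9} → only 3 remains.
H9 = 5: row 9 has {1,2,3,4,6,7,8,9}; col 8 has {1,2,3,4,6,7,8,9}; box has {1,2,3,4,6,7,8,9} → only 5 remains.
F1 = 3: row 1 has {1,2,5,6,8,9}; col 6 has {1,4,5,7,8,9}; box has {1,2,5,6,7,8,9} → only 3 remains.
F4 = 6: row 4 has {1,2,3,4,5,8,9}; col 6 has {1,3,4,5,7,8,9}; box has {4,5,8,9} → only 6 remains.
F6 = 2: row 6 has {4,5,7,9}; col 6 has {1,3,4,5,6,7,8,9}; box has {4,5,6,8,9} → only 2 remains.
B7 = 4: row 7 has {3,5,7,8,9}; col 2 has {1,2,3,5,9}; box has {2,3,5,6,7,9} → only 4 remains.
C7 = 1: row 7 has {3,4,5,7,8,9}; col 3 has {2,3,5,7,9}; box has {2,3,4,5,6,7,9} → only 1 remains.
D7 = 6: row 7 has {1,3,4,5,7,8,9}; col 4 has {2,5,8,9}; box has {3,4,5,7,8,9} → only 6 remains.

6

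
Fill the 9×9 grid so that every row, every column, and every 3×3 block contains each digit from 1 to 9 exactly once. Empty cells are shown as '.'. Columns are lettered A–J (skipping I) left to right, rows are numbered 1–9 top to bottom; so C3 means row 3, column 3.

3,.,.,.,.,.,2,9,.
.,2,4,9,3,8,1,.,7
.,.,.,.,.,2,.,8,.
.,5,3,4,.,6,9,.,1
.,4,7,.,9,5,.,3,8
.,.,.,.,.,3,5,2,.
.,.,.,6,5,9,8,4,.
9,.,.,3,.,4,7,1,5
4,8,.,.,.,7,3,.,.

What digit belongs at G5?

F1 = 1 (sole candidate).
H4 = 7 (sole candidate).
G5 = 6: row 5 has {3,4,5,7,8,9}; col 7 has {1,2,3,5,7,8,9}; box has {1,2,3,5,7,8,9} → only 6 remains.

6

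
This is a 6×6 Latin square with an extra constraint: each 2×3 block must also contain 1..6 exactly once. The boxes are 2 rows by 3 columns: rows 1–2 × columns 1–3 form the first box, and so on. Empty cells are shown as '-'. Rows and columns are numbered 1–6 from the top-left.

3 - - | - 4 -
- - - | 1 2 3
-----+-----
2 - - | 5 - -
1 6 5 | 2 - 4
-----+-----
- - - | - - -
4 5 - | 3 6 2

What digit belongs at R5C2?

R1C4 = 6: row 1 has {3,4}; col 4 has {1,2,3,5}; box has {1,2,3,4} → only 6 remains.
R1C6 = 5: row 1 has {3,4,6}; col 6 has {2,3,4}; box has {1,2,3,4,6} → only 5 remains.
R2C2 = 4: row 2 has {1,2,3}; col 2 has {5,6}; box has {3} → only 4 remains.
R2C3 = 6: row 2 has {1,2,3,4}; col 3 has {5}; box has {3,4} → only 6 remains.
R3C2 = 3: row 3 has {2,5}; col 2 has {4,5,6}; box has {1,2,5,6} → only 3 remains.
R3C3 = 4: row 3 has {2,3,5}; col 3 has {5,6}; box has {1,2,3,5,6} → only 4 remains.
R3C5 = 1: row 3 has {2,3,4,5}; col 5 has {2,4,6}; box has {2,4,5} → only 1 remains.
R3C6 = 6: row 3 has {1,2,3,4,5}; col 6 has {2,3,4,5}; box has {1,2,4,5} → only 6 remains.
R4C5 = 3: row 4 has {1,2,4,5,6}; col 5 has {1,2,4,6}; box has {1,2,4,5,6} → only 3 remains.
R5C1 = 6: row 5 has {}; col 1 has {1,2,3,4}; box has {4,5} → only 6 remains.
R5C4 = 4: row 5 has {6}; col 4 has {1,2,3,5,6}; box has {2,3,6} → only 4 remains.
R5C5 = 5: row 5 has {4,6}; col 5 has {1,2,3,4,6}; box has {2,3,4,6} → only 5 remains.
R5C6 = 1: row 5 has {4,5,6}; col 6 has {2,3,4,5,6}; box has {2,3,4,5,6} → only 1 remains.
R6C3 = 1: row 6 has {2,3,4,5,6}; col 3 has {4,5,6}; box has {4,5,6} → only 1 remains.
R1C3 = 2: row 1 has {3,4,5,6}; col 3 has {1,4,5,6}; box has {3,4,6} → only 2 remains.
R2C1 = 5: row 2 has {1,2,3,4,6}; col 1 has {1,2,3,4,6}; box has {2,3,4,6} → only 5 remains.
R5C2 = 2: row 5 has {1,4,5,6}; col 2 has {3,4,5,6}; box has {1,4,5,6} → only 2 remains.

2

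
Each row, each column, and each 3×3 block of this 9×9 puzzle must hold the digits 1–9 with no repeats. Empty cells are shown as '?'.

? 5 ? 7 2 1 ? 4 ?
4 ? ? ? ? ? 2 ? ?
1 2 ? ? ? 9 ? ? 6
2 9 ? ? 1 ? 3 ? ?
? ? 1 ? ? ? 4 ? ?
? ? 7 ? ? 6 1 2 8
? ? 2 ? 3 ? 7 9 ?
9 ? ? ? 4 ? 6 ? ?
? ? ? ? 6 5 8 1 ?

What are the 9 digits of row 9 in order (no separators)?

row 1, column 7 = 9 (sole candidate).
row 1, column 9 = 3 (sole candidate).
row 3, column 7 = 5 (sole candidate).
row 7, column 6 = 8 (sole candidate).
row 2, column 6 = 3 (sole candidate).
row 3, column 5 = 8 (sole candidate).
row 3, column 8 = 7 (sole candidate).
row 7, column 4 = 1 (sole candidate).
row 8, column 4 = 2 (sole candidate).
row 8, column 6 = 7 (sole candidate).
row 8, column 9 = 5 (sole candidate).
row 9, column 4 = 9: row 9 has {1,5,6,8}; col 4 has {1,2,7}; box has {1,2,3,4,5,6,7,8} → only 9 remains.
row 2, column 5 = 5 (sole candidate).
row 2, column 8 = 8 (sole candidate).
row 2, column 9 = 1 (sole candidate).
row 3, column 3 = 3 (sole candidate).
row 3, column 4 = 4 (sole candidate).
row 4, column 6 = 4 (sole candidate).
row 4, column 9 = 7 (sole candidate).
row 5, column 6 = 2 (sole candidate).
row 5, column 9 = 9 (sole candidate).
row 6, column 5 = 9 (sole candidate).
row 7, column 9 = 4 (sole candidate).
row 8, column 3 = 8 (sole candidate).
row 8, column 8 = 3 (sole candidate).
row 9, column 3 = 4: row 9 has {1,5,6,8,9}; col 3 has {1,2,3,7,8}; box has {2,8,9} → only 4 remains.
row 9, column 9 = 2: row 9 has {1,4,5,6,8,9}; col 9 has {1,3,4,5,6,7,8,9}; box has {1,3,4,5,6,7,8,9} → only 2 remains.
row 1, column 3 = 6 (sole candidate).
row 2, column 2 = 7 (sole candidate).
row 2, column 3 = 9 (sole candidate).
row 2, column 4 = 6 (sole candidate).
row 4, column 3 = 5 (sole candidate).
row 4, column 4 = 8 (sole candidate).
row 4, column 8 = 6 (sole candidate).
row 5, column 5 = 7 (sole candidate).
row 5, column 8 = 5 (sole candidate).
row 6, column 1 = 3 (sole candidate).
row 6, column 2 = 4 (sole candidate).
row 6, column 4 = 5 (sole candidate).
row 7, column 2 = 6 (sole candidate).
row 8, column 2 = 1 (sole candidate).
row 9, column 1 = 7: row 9 has {1,2,4,5,6,8,9}; col 1 has {1,2,3,4,9}; box has {1,2,4,6,8,9} → only 7 remains.
row 9, column 2 = 3: row 9 has {1,2,4,5,6,7,8,9}; col 2 has {1,2,4,5,6,7,9}; box has {1,2,4,6,7,8,9} → only 3 remains.

734965812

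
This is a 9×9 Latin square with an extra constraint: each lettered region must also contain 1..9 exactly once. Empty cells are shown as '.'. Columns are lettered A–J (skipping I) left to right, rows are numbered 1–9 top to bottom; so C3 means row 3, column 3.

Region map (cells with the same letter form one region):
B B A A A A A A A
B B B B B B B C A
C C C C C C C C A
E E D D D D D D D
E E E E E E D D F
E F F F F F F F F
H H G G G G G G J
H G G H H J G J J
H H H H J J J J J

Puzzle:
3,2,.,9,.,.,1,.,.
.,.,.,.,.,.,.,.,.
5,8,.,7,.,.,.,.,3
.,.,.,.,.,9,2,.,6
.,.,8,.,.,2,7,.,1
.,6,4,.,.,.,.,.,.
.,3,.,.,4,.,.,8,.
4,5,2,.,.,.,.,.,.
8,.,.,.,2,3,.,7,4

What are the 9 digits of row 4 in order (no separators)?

H2 = 3: in row 2, 3 can only go here (every other open cell in that row sees a 3).
J2 = 2: in row 2, 2 can only go here (every other open cell in that row sees a 2).
H3 = 2: in row 3, 2 can only go here (every other open cell in that row sees a 2).
A6 = 1: in row 6, 1 can only go here (every other open cell in that row sees a 1).
D6 = 2: in row 6, 2 can only go here (every other open cell in that row sees a 2).
A4 = 7: row 4 has {2,6,9}; col 1 has {1,3,4,5,8}; region has {1,2,8} → only 7 remains.
B4 = 4: row 4 has {2,6,7,9}; col 2 has {2,3,5,6,8}; region has {1,2,7,8} → only 4 remains.
B5 = 9: row 5 has {1,2,7,8}; col 2 has {2,3,4,5,6,8}; region has {1,2,4,7,8} → only 9 remains.
B9 = 1: row 9 has {2,3,4,7,8}; col 2 has {2,3,4,5,6,8,9}; region has {3,4,8} → only 1 remains.
B2 = 7: row 2 has {2,3}; col 2 has {1,2,3,4,5,6,8,9}; region has {2,3} → only 7 remains.
A5 = 6: row 5 has {1,2,7,8,9}; col 1 has {1,3,4,5,7,8}; region has {1,2,4,7,8,9} → only 6 remains.
D8 = 6: row 8 has {2,4,5}; col 4 has {2,7,9}; region has {1,3,4,8} → only 6 remains.
D9 = 5: row 9 has {1,2,3,4,7,8}; col 4 has {2,6,7,9}; region has {1,3,4,6,8} → only 5 remains.
A2 = 9: row 2 has {2,3,7}; col 1 has {1,3,4,5,6,7,8}; region has {2,3,7} → only 9 remains.
D5 = 3: row 5 has {1,2,6,7,8,9}; col 4 has {2,5,6,7,9}; region has {1,2,4,6,7,8,9} → only 3 remains.
E5 = 5: row 5 has {1,2,3,6,7,8,9}; col 5 has {2,4}; region has {1,2,3,4,6,7,8,9} → only 5 remains.
H5 = 4: row 5 has {1,2,3,5,6,7,8,9}; col 8 has {2,3,7,8}; region has {2,6,7,9} → only 4 remains.
A7 = 2: row 7 has {3,4,8}; col 1 has {1,3,4,5,6,7,8,9}; region has {1,3,4,5,6,8} → only 2 remains.
D7 = 1: row 7 has {2,3,4,8}; col 4 has {2,3,5,6,7,9}; region has {2,4,5,8} → only 1 remains.
C9 = 9: row 9 has {1,2,3,4,5,7,8}; col 3 has {2,4,8}; region has {1,2,3,4,5,6,8} → only 9 remains.
G9 = 6: row 9 has {1,2,3,4,5,7,8,9}; col 7 has {1,2,7}; region has {2,3,4,7} → only 6 remains.
D4 = 8: row 4 has {2,4,6,7,9}; col 4 has {1,2,3,5,6,7,9}; region has {2,4,6,7,9} → only 8 remains.
G7 = 9: row 7 has {1,2,3,4,8}; col 7 has {1,2,6,7}; region has {1,2,4,5,8} → only 9 remains.
J7 = 5: row 7 has {1,2,3,4,8,9}; col 9 has {1,2,3,4,6}; region has {2,3,4,6,7} → only 5 remains.
E8 = 7: row 8 has {2,4,5,6}; col 5 has {2,4,5}; region has {1,2,3,4,5,6,8,9} → only 7 remains.
G8 = 3: row 8 has {2,4,5,6,7}; col 7 has {1,2,6,7,9}; region has {1,2,4,5,8,9} → only 3 remains.
D2 = 4: row 2 has {2,3,7,9}; col 4 has {1,2,3,5,6,7,8,9}; region has {2,3,7,9} → only 4 remains.
G3 = 4: row 3 has {2,3,5,7,8}; col 7 has {1,2,3,6,7,9}; region has {2,3,5,7,8} → only 4 remains.
F1 = 4: in row 1, 4 can only go here (every other open cell in that row sees a 4).
E3 = 9: in row 3, 9 can only go here (every other open cell in that row sees a 9).
E6 = 3: in row 6, 3 can only go here (every other open cell in that row sees a 3).
E4 = 1: row 4 has {2,4,6,7,8,9}; col 5 has {2,3,4,5,7,9}; region has {2,4,6,7,8,9} → only 1 remains.
H4 = 5: row 4 has {1,2,4,6,7,8,9}; col 8 has {2,3,4,7,8}; region has {1,2,4,6,7,8,9} → only 5 remains.
H6 = 9: row 6 has {1,2,3,4,6}; col 8 has {2,3,4,5,7,8}; region has {1,2,3,4,6} → only 9 remains.
H8 = 1: row 8 has {2,3,4,5,6,7}; col 8 has {2,3,4,5,7,8,9}; region has {2,3,4,5,6,7} → only 1 remains.
H1 = 6: row 1 has {1,2,3,4,9}; col 8 has {1,2,3,4,5,7,8,9}; region has {1,2,3,4,9} → only 6 remains.
C4 = 3: row 4 has {1,2,4,5,6,7,8,9}; col 3 has {2,4,8,9}; region has {1,2,4,5,6,7,8,9} → only 3 remains.

743819256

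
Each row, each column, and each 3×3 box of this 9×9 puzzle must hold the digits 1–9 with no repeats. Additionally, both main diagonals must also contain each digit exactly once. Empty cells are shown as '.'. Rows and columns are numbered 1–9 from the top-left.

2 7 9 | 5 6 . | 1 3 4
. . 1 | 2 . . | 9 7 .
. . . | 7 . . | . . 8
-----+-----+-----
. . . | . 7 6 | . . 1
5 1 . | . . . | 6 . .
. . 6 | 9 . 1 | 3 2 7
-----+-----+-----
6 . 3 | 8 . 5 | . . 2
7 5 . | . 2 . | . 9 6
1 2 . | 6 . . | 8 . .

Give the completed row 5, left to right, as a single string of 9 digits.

r1c6 = 8 (sole candidate).
r2c9 = 5 (sole candidate).
r3c7 = 2 (sole candidate).
r3c8 = 6 (sole candidate).
r5c5 = 8: row 5 has {1,5,6}; col 5 has {2,6,7}; box has {1,6,7,9}; main diagonal has {1,2,9}; anti-diagonal has {1,2,3,4,5,6,7,9} → only 8 remains.
r5c8 = 4: row 5 has {1,5,6,8}; col 8 has {2,3,6,7,9}; box has {1,2,3,6,7} → only 4 remains.
r5c9 = 9: row 5 has {1,4,5,6,8}; col 9 has {1,2,4,5,6,7,8}; box has {1,2,3,4,6,7} → only 9 remains.
r7c8 = 1 (sole candidate).
r8c7 = 4 (sole candidate).
r9c3 = 4 (sole candidate).
r9c8 = 5 (sole candidate).
r9c9 = 3 (sole candidate).
r3c3 = 5 (sole candidate).
r4c4 = 4 (sole candidate).
r4c7 = 5 (sole candidate).
r4c8 = 8 (sole candidate).
r5c4 = 3: row 5 has {1,4,5,6,8,9}; col 4 has {2,4,5,6,7,8,9}; box has {1,4,6,7,8,9} → only 3 remains.
r5c6 = 2: row 5 has {1,3,4,5,6,8,9}; col 6 has {1,5,6,8}; box has {1,3,4,6,7,8,9} → only 2 remains.
r6c5 = 5 (sole candidate).
r7c2 = 9 (sole candidate).
r7c5 = 4 (sole candidate).
r7c7 = 7 (sole candidate).
r8c3 = 8 (sole candidate).
r8c4 = 1 (sole candidate).
r8c6 = 3 (sole candidate).
r9c5 = 9 (sole candidate).
r9c6 = 7 (sole candidate).
r2c2 = 6 (sole candidate).
r2c5 = 3 (sole candidate).
r2c6 = 4 (sole candidate).
r3c5 = 1 (sole candidate).
r3c6 = 9 (sole candidate).
r4c2 = 3 (sole candidate).
r4c3 = 2 (sole candidate).
r5c3 = 7: row 5 has {1,2,3,4,5,6,8,9}; col 3 has {1,2,3,4,5,6,8,9}; box has {1,2,3,5,6} → only 7 remains.

517382649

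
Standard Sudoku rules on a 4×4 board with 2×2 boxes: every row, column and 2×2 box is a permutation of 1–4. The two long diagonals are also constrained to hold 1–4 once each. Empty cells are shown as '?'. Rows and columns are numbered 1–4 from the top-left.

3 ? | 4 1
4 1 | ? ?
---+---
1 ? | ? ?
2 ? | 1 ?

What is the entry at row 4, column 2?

row 1, column 2 = 2: row 1 has {1,3,4}; col 2 has {1}; box has {1,3,4} → only 2 remains.
row 2, column 3 = 3: row 2 has {1,4}; col 3 has {1,4}; box has {1,4}; anti-diagonal has {1,2} → only 3 remains.
row 2, column 4 = 2: row 2 has {1,3,4}; col 4 has {1}; box has {1,3,4} → only 2 remains.
row 3, column 2 = 4: row 3 has {1}; col 2 has {1,2}; box has {1,2}; anti-diagonal has {1,2,3} → only 4 remains.
row 3, column 3 = 2: row 3 has {1,4}; col 3 has {1,3,4}; box has {1}; main diagonal has {1,3} → only 2 remains.
row 3, column 4 = 3: row 3 has {1,2,4}; col 4 has {1,2}; box has {1,2} → only 3 remains.
row 4, column 2 = 3: row 4 has {1,2}; col 2 has {1,2,4}; box has {1,2,4} → only 3 remains.

3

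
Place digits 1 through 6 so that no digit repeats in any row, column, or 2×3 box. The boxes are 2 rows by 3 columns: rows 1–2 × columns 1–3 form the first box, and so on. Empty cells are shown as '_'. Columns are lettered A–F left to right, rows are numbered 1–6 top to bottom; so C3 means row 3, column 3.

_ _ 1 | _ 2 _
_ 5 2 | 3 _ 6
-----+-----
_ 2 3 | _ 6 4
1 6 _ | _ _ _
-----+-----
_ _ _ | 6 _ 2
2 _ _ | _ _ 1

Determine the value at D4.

F1 = 5: row 1 has {1,2}; col 6 has {1,2,4,6}; box has {2,3,6} → only 5 remains.
A2 = 4: row 2 has {2,3,5,6}; col 1 has {1,2}; box has {1,2,5} → only 4 remains.
E2 = 1: row 2 has {2,3,4,5,6}; col 5 has {2,6}; box has {2,3,5,6} → only 1 remains.
A3 = 5: row 3 has {2,3,4,6}; col 1 has {1,2,4}; box has {1,2,3,6} → only 5 remains.
D3 = 1: row 3 has {2,3,4,5,6}; col 4 has {3,6}; box has {4,6} → only 1 remains.
C4 = 4: row 4 has {1,6}; col 3 has {1,2,3}; box has {1,2,3,5,6} → only 4 remains.
F4 = 3: row 4 has {1,4,6}; col 6 has {1,2,4,5,6}; box has {1,4,6} → only 3 remains.
A5 = 3: row 5 has {2,6}; col 1 has {1,2,4,5}; box has {2} → only 3 remains.
C5 = 5: row 5 has {2,3,6}; col 3 has {1,2,3,4}; box has {2,3} → only 5 remains.
E5 = 4: row 5 has {2,3,5,6}; col 5 has {1,2,6}; box has {1,2,6} → only 4 remains.
B6 = 4: row 6 has {1,2}; col 2 has {2,5,6}; box has {2,3,5} → only 4 remains.
C6 = 6: row 6 has {1,2,4}; col 3 has {1,2,3,4,5}; box has {2,3,4,5} → only 6 remains.
D6 = 5: row 6 has {1,2,4,6}; col 4 has {1,3,6}; box has {1,2,4,6} → only 5 remains.
E6 = 3: row 6 has {1,2,4,5,6}; col 5 has {1,2,4,6}; box has {1,2,4,5,6} → only 3 remains.
A1 = 6: row 1 has {1,2,5}; col 1 has {1,2,3,4,5}; box has {1,2,4,5} → only 6 remains.
B1 = 3: row 1 has {1,2,5,6}; col 2 has {2,4,5,6}; box has {1,2,4,5,6} → only 3 remains.
D1 = 4: row 1 has {1,2,3,5,6}; col 4 has {1,3,5,6}; box has {1,2,3,5,6} → only 4 remains.
D4 = 2: row 4 has {1,3,4,6}; col 4 has {1,3,4,5,6}; box has {1,3,4,6} → only 2 remains.

2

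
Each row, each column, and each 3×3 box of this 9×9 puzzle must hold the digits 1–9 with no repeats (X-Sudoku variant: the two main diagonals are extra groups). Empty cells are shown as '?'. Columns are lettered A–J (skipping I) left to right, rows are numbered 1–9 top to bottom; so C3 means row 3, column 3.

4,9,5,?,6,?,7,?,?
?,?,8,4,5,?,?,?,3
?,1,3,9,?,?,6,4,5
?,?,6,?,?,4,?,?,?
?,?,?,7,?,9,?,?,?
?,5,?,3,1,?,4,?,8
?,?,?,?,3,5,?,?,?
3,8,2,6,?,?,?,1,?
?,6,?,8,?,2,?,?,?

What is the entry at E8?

E5 = 2 (sole candidate).
F6 = 6 (sole candidate).
D7 = 1 (sole candidate).
F8 = 7 (sole candidate).
D1 = 2 (sole candidate).
H1 = 8 (sole candidate).
J1 = 1 (sole candidate).
B2 = 7 (sole candidate).
F2 = 1 (sole candidate).
H2 = 9 (sole candidate).
A3 = 2 (sole candidate).
F3 = 8 (sole candidate).
D4 = 5 (sole candidate).
E4 = 8 (sole candidate).
J5 = 6 (sole candidate).
B7 = 4 (sole candidate).
C7 = 7 (sole candidate).
A9 = 5 (sole candidate).
J9 = 9 (sole candidate).
F1 = 3 (sole candidate).
A2 = 6 (sole candidate).
G2 = 2 (sole candidate).
E3 = 7 (sole candidate).
B5 = 3 (sole candidate).
H5 = 5 (sole candidate).
C6 = 9 (sole candidate).
A7 = 9 (sole candidate).
G7 = 8 (sole candidate).
J7 = 2 (sole candidate).
G8 = 5 (sole candidate).
J8 = 4 (sole candidate).
C9 = 1 (sole candidate).
E9 = 4 (sole candidate).
G9 = 3 (sole candidate).
H9 = 7 (sole candidate).
B4 = 2 (sole candidate).
H4 = 3 (sole candidate).
J4 = 7 (sole candidate).
C5 = 4 (sole candidate).
G5 = 1 (sole candidate).
A6 = 7 (sole candidate).
H6 = 2 (sole candidate).
H7 = 6 (sole candidate).
E8 = 9: row 8 has {1,2,3,4,5,6,7,8}; col 5 has {1,2,3,4,5,6,7,8}; box has {1,2,3,4,5,6,7,8} → only 9 remains.

9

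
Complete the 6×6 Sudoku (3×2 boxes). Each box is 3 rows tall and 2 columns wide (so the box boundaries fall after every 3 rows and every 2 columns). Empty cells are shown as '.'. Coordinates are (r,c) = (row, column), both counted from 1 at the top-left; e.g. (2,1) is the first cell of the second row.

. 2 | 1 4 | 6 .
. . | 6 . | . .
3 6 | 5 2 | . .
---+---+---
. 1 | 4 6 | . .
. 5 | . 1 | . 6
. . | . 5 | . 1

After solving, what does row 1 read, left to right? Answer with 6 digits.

521463

(1,1) = 5: row 1 has {1,2,4,6}; col 1 has {3}; box has {2,3,6} → only 5 remains.
(1,6) = 3: row 1 has {1,2,4,5,6}; col 6 has {1,6}; box has {6} → only 3 remains.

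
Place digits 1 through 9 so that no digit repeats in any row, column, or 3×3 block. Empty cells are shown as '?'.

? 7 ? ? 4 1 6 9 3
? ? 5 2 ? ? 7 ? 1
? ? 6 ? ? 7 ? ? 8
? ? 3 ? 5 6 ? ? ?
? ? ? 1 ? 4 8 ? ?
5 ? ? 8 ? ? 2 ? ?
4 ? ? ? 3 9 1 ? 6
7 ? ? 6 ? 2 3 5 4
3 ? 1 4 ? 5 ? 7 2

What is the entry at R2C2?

R1C4 = 5 (sole candidate).
R2C8 = 4 (sole candidate).
R3C5 = 9 (sole candidate).
R3C7 = 5 (sole candidate).
R3C8 = 2 (sole candidate).
R4C8 = 1 (sole candidate).
R6C5 = 7 (sole candidate).
R6C6 = 3 (sole candidate).
R6C8 = 6 (sole candidate).
R6C9 = 9 (sole candidate).
R7C4 = 7 (sole candidate).
R7C8 = 8 (sole candidate).
R9C5 = 8 (sole candidate).
R9C7 = 9 (sole candidate).
R2C5 = 6 (sole candidate).
R2C6 = 8 (sole candidate).
R3C1 = 1 (sole candidate).
R3C4 = 3 (sole candidate).
R4C4 = 9 (sole candidate).
R4C7 = 4 (sole candidate).
R4C9 = 7 (sole candidate).
R5C5 = 2 (sole candidate).
R5C8 = 3 (sole candidate).
R5C9 = 5 (sole candidate).
R6C3 = 4 (sole candidate).
R7C3 = 2 (sole candidate).
R8C5 = 1 (sole candidate).
R9C2 = 6 (sole candidate).
R1C3 = 8 (sole candidate).
R2C1 = 9 (sole candidate).
R2C2 = 3: row 2 has {1,2,4,5,6,7,8,9}; col 2 has {6,7}; box has {1,5,6,7,8,9} → only 3 remains.

3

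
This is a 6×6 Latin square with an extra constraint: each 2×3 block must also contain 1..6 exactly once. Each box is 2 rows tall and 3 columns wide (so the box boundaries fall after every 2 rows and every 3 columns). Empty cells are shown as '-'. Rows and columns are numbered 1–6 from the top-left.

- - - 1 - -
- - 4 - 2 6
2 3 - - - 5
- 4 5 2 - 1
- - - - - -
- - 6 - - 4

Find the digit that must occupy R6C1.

R1C6 = 3: row 1 has {1}; col 6 has {1,4,5,6}; box has {1,2,6} → only 3 remains.
R2C4 = 5: row 2 has {2,4,6}; col 4 has {1,2}; box has {1,2,3,6} → only 5 remains.
R3C3 = 1: row 3 has {2,3,5}; col 3 has {4,5,6}; box has {2,3,4,5} → only 1 remains.
R4C1 = 6: row 4 has {1,2,4,5}; col 1 has {2}; box has {1,2,3,4,5} → only 6 remains.
R4C5 = 3: row 4 has {1,2,4,5,6}; col 5 has {2}; box has {1,2,5} → only 3 remains.
R5C6 = 2: row 5 has {}; col 6 has {1,3,4,5,6}; box has {4} → only 2 remains.
R6C4 = 3: row 6 has {4,6}; col 4 has {1,2,5}; box has {2,4} → only 3 remains.
R1C1 = 5: row 1 has {1,3}; col 1 has {2,6}; box has {4} → only 5 remains.
R1C3 = 2: row 1 has {1,3,5}; col 3 has {1,4,5,6}; box has {4,5} → only 2 remains.
R1C5 = 4: row 1 has {1,2,3,5}; col 5 has {2,3}; box has {1,2,3,5,6} → only 4 remains.
R2C2 = 1: row 2 has {2,4,5,6}; col 2 has {3,4}; box has {2,4,5} → only 1 remains.
R3C5 = 6: row 3 has {1,2,3,5}; col 5 has {2,3,4}; box has {1,2,3,5} → only 6 remains.
R5C2 = 5: row 5 has {2}; col 2 has {1,3,4}; box has {6} → only 5 remains.
R5C3 = 3: row 5 has {2,5}; col 3 has {1,2,4,5,6}; box has {5,6} → only 3 remains.
R5C4 = 6: row 5 has {2,3,5}; col 4 has {1,2,3,5}; box has {2,3,4} → only 6 remains.
R5C5 = 1: row 5 has {2,3,5,6}; col 5 has {2,3,4,6}; box has {2,3,4,6} → only 1 remains.
R6C1 = 1: row 6 has {3,4,6}; col 1 has {2,5,6}; box has {3,5,6} → only 1 remains.

1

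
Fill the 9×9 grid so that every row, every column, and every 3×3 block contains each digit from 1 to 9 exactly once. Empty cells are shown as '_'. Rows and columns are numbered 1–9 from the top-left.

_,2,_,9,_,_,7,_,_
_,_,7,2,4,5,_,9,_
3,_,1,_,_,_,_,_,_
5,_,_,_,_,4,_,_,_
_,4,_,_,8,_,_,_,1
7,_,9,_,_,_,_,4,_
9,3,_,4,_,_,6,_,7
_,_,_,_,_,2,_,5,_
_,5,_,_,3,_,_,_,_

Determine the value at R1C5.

R2C7 = 1: in row 2, 1 can only go here (every other open cell in that row sees a 1).
R2C9 = 3: in row 2, 3 can only go here (every other open cell in that row sees a 3).
R1C6 = 3: in row 1, 3 can only go here (every other open cell in that row sees a 3).
R1C5 = 1: in row 1, 1 can only go here (every other open cell in that row sees a 1).

1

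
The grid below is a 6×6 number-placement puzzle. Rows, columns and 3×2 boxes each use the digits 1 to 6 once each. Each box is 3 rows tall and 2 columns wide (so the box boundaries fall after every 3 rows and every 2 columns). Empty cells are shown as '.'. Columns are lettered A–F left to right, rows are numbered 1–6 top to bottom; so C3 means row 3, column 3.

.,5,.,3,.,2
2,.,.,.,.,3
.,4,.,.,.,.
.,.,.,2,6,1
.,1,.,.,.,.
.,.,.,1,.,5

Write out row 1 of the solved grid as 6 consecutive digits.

156342

B2 = 6: row 2 has {2,3}; col 2 has {1,4,5}; box has {2,4,5} → only 6 remains.
F3 = 6: row 3 has {4}; col 6 has {1,2,3,5}; box has {2,3} → only 6 remains.
B4 = 3: row 4 has {1,2,6}; col 2 has {1,4,5,6}; box has {1} → only 3 remains.
F5 = 4: row 5 has {1}; col 6 has {1,2,3,5,6}; box has {1,5,6} → only 4 remains.
B6 = 2: row 6 has {1,5}; col 2 has {1,3,4,5,6}; box has {1,3} → only 2 remains.
E6 = 3: row 6 has {1,2,5}; col 5 has {6}; box has {1,4,5,6} → only 3 remains.
A1 = 1: row 1 has {2,3,5}; col 1 has {2}; box has {2,4,5,6} → only 1 remains.
E1 = 4: row 1 has {1,2,3,5}; col 5 has {3,6}; box has {2,3,6} → only 4 remains.
A3 = 3: row 3 has {4,6}; col 1 has {1,2}; box has {1,2,4,5,6} → only 3 remains.
D3 = 5: row 3 has {3,4,6}; col 4 has {1,2,3}; box has {3} → only 5 remains.
E3 = 1: row 3 has {3,4,5,6}; col 5 has {3,4,6}; box has {2,3,4,6} → only 1 remains.
D5 = 6: row 5 has {1,4}; col 4 has {1,2,3,5}; box has {1,2} → only 6 remains.
E5 = 2: row 5 has {1,4,6}; col 5 has {1,3,4,6}; box has {1,3,4,5,6} → only 2 remains.
C6 = 4: row 6 has {1,2,3,5}; col 3 has {}; box has {1,2,6} → only 4 remains.
C1 = 6: row 1 has {1,2,3,4,5}; col 3 has {4}; box has {3,5} → only 6 remains.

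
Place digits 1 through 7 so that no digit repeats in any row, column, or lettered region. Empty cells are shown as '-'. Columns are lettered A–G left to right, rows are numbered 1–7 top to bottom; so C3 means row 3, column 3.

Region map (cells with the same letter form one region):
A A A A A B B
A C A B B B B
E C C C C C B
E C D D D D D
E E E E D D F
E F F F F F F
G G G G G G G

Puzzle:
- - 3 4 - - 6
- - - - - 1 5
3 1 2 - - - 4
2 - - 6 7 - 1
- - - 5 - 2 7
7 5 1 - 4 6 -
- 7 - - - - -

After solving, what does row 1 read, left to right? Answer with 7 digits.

B1 = 2: row 1 has {3,4,6}; col 2 has {1,5,7}; region has {3,4} → only 2 remains.
F1 = 7: row 1 has {2,3,4,6}; col 6 has {1,2,6}; region has {1,4,5,6} → only 7 remains.
A2 = 6 (sole candidate).
C2 = 7 (sole candidate).
D3 = 7 (sole candidate).
F3 = 5 (sole candidate).
E5 = 3 (sole candidate).
E2 = 2 (sole candidate).
E3 = 6 (sole candidate).
F4 = 4 (sole candidate).
F7 = 3 (sole candidate).
G7 = 2 (sole candidate).
D2 = 3 (sole candidate).
B4 = 3 (sole candidate).
C4 = 5 (sole candidate).
D6 = 2 (sole candidate).
G6 = 3 (sole candidate).
D7 = 1 (sole candidate).
E7 = 5 (sole candidate).
E1 = 1: row 1 has {2,3,4,6,7}; col 5 has {2,3,4,5,6,7}; region has {2,3,4,6,7} → only 1 remains.
B2 = 4 (sole candidate).
B5 = 6 (sole candidate).
C5 = 4 (sole candidate).
A7 = 4 (sole candidate).
C7 = 6 (sole candidate).
A1 = 5: row 1 has {1,2,3,4,6,7}; col 1 has {2,3,4,6,7}; region has {1,2,3,4,6,7} → only 5 remains.

5234176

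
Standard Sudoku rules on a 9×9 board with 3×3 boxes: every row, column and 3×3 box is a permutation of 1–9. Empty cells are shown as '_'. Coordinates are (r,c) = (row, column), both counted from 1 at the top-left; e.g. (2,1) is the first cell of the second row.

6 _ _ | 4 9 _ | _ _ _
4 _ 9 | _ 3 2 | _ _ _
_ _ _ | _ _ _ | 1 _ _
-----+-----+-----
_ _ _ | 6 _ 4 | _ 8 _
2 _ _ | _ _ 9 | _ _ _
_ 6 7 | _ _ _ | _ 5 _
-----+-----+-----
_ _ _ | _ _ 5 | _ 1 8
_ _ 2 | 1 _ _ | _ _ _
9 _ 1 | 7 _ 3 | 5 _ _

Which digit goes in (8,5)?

(2,2) = 1: in row 2, 1 can only go here (every other open cell in that row sees a 1).
(1,6) = 1: in row 1, 1 can only go here (every other open cell in that row sees a 1).
(6,6) = 8: row 6 has {5,6,7}; col 6 has {1,2,3,4,5,9}; box has {4,6,9} → only 8 remains.
(8,6) = 6: row 8 has {1,2}; col 6 has {1,2,3,4,5,8,9}; box has {1,3,5,7} → only 6 remains.
(3,6) = 7: row 3 has {1}; col 6 has {1,2,3,4,5,6,8,9}; box has {1,2,3,4,9} → only 7 remains.
(4,2) = 9: in column 2, 9 can only go here (every other open cell in that column sees a 9).
(7,3) = 6: in column 3, 6 can only go here (every other open cell in that column sees a 6).
(5,3) = 4: in column 3, 4 can only go here (every other open cell in that column sees a 4).
(5,2) = 8: in row 5, 8 can only go here (every other open cell in that row sees an 8).
(9,2) = 4: row 9 has {1,3,5,7,9}; col 2 has {1,6,8,9}; box has {1,2,6,9} → only 4 remains.
(9,5) = 8: in row 9, 8 can only go here (every other open cell in that row sees an 8).
(8,5) = 4: row 8 has {1,2,6}; col 5 has {3,8,9}; box has {1,3,5,6,7,8} → only 4 remains.

4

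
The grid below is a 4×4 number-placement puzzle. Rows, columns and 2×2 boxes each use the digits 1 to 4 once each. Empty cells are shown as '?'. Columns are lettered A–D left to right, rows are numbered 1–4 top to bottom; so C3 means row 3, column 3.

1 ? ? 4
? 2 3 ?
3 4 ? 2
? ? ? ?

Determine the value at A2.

B1 = 3: row 1 has {1,4}; col 2 has {2,4}; box has {1,2} → only 3 remains.
C1 = 2: row 1 has {1,3,4}; col 3 has {3}; box has {3,4} → only 2 remains.
A2 = 4: row 2 has {2,3}; col 1 has {1,3}; box has {1,2,3} → only 4 remains.

4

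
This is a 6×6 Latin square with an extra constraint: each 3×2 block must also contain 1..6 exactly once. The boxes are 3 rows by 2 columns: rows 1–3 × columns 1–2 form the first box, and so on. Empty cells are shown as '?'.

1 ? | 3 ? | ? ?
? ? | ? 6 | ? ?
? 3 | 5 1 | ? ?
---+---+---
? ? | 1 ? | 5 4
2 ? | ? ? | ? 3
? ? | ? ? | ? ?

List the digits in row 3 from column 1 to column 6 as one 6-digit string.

R4C2 = 6 (sole candidate).
R4C1 = 3 (sole candidate).
R4C4 = 2 (sole candidate).
R1C4 = 4 (sole candidate).
R2C3 = 2 (sole candidate).
R5C4 = 5 (sole candidate).
R6C4 = 3 (sole candidate).
R2C5 = 3 (hidden single in row 2).
R2C6 = 1 (hidden single in row 2).
R3C1 = 6: in column 1, 6 can only go here (every other open cell in that column sees a 6).
R3C6 = 2: row 3 has {1,3,5,6}; col 6 has {1,3,4}; box has {1,3} → only 2 remains.
R6C6 = 6 (sole candidate).
R1C5 = 6 (sole candidate).
R1C6 = 5 (sole candidate).
R3C5 = 4: row 3 has {1,2,3,5,6}; col 5 has {3,5,6}; box has {1,2,3,5,6} → only 4 remains.

635142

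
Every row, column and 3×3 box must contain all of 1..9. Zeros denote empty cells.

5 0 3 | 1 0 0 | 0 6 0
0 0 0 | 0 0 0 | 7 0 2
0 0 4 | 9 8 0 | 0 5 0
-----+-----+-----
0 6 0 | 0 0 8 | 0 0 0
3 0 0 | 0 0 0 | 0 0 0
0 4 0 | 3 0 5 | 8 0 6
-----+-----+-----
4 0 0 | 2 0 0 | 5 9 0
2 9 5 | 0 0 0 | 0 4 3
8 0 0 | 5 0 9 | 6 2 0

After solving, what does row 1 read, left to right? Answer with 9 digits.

R3C9 = 1: row 3 has {4,5,8,9}; col 9 has {2,3,6}; box has {2,5,6,7} → only 1 remains.
R8C7 = 1: row 8 has {2,3,4,5,9}; col 7 has {5,6,7,8}; box has {2,3,4,5,6,9} → only 1 remains.
R9C9 = 7: row 9 has {2,5,6,8,9}; col 9 has {1,2,3,6}; box has {1,2,3,4,5,6,9} → only 7 remains.
R3C7 = 3: row 3 has {1,4,5,8,9}; col 7 has {1,5,6,7,8}; box has {1,2,5,6,7} → only 3 remains.
R7C9 = 8: row 7 has {2,4,5,9}; col 9 has {1,2,3,6,7}; box has {1,2,3,4,5,6,7,9} → only 8 remains.
R9C3 = 1: row 9 has {2,5,6,7,8,9}; col 3 has {3,4,5}; box has {2,4,5,8,9} → only 1 remains.
R2C8 = 8: row 2 has {2,7}; col 8 has {2,4,5,6,9}; box has {1,2,3,5,6,7} → only 8 remains.
R9C2 = 3: row 9 has {1,2,5,6,7,8,9}; col 2 has {4,6,9}; box has {1,2,4,5,8,9} → only 3 remains.
R9C5 = 4: row 9 has {1,2,3,5,6,7,8,9}; col 5 has {8}; box has {2,5,9} → only 4 remains.
R2C2 = 1: row 2 has {2,7,8}; col 2 has {3,4,6,9}; box has {3,4,5} → only 1 remains.
R7C2 = 7: row 7 has {2,4,5,8,9}; col 2 has {1,3,4,6,9}; box has {1,2,3,4,5,8,9} → only 7 remains.
R7C3 = 6: row 7 has {2,4,5,7,8,9}; col 3 has {1,3,4,5}; box has {1,2,3,4,5,7,8,9} → only 6 remains.
R2C3 = 9: row 2 has {1,2,7,8}; col 3 has {1,3,4,5,6}; box has {1,3,4,5} → only 9 remains.
R3C2 = 2: row 3 has {1,3,4,5,8,9}; col 2 has {1,3,4,6,7,9}; box has {1,3,4,5,9} → only 2 remains.
R1C2 = 8: row 1 has {1,3,5,6}; col 2 has {1,2,3,4,6,7,9}; box has {1,2,3,4,5,9} → only 8 remains.
R2C1 = 6: row 2 has {1,2,7,8,9}; col 1 has {2,3,4,5,8}; box has {1,2,3,4,5,8,9} → only 6 remains.
R2C4 = 4: row 2 has {1,2,6,7,8,9}; col 4 has {1,2,3,5,9}; box has {1,8,9} → only 4 remains.
R2C6 = 3: row 2 has {1,2,4,6,7,8,9}; col 6 has {5,8,9}; box has {1,4,8,9} → only 3 remains.
R3C1 = 7: row 3 has {1,2,3,4,5,8,9}; col 1 has {2,3,4,5,6,8}; box has {1,2,3,4,5,6,8,9} → only 7 remains.
R3C6 = 6: row 3 has {1,2,3,4,5,7,8,9}; col 6 has {3,5,8,9}; box has {1,3,4,8,9} → only 6 remains.
R4C4 = 7: row 4 has {6,8}; col 4 has {1,2,3,4,5,9}; box has {3,5,8} → only 7 remains.
R5C2 = 5: row 5 has {3}; col 2 has {1,2,3,4,6,7,8,9}; box has {3,4,6} → only 5 remains.
R5C4 = 6: row 5 has {3,5}; col 4 has {1,2,3,4,5,7,9}; box has {3,5,7,8} → only 6 remains.
R7C6 = 1: row 7 has {2,4,5,6,7,8,9}; col 6 has {3,5,6,8,9}; box has {2,4,5,9} → only 1 remains.
R8C4 = 8: row 8 has {1,2,3,4,5,9}; col 4 has {1,2,3,4,5,6,7,9}; box has {1,2,4,5,9} → only 8 remains.
R8C6 = 7: row 8 has {1,2,3,4,5,8,9}; col 6 has {1,3,5,6,8,9}; box has {1,2,4,5,8,9} → only 7 remains.
R1C6 = 2: row 1 has {1,3,5,6,8}; col 6 has {1,3,5,6,7,8,9}; box has {1,3,4,6,8,9} → only 2 remains.
R2C5 = 5: row 2 has {1,2,3,4,6,7,8,9}; col 5 has {4,8}; box has {1,2,3,4,6,8,9} → only 5 remains.
R4C3 = 2: row 4 has {6,7,8}; col 3 has {1,3,4,5,6,9}; box has {3,4,5,6} → only 2 remains.
R5C6 = 4: row 5 has {3,5,6}; col 6 has {1,2,3,5,6,7,8,9}; box has {3,5,6,7,8} → only 4 remains.
R5C9 = 9: row 5 has {3,4,5,6}; col 9 has {1,2,3,6,7,8}; box has {6,8} → only 9 remains.
R6C3 = 7: row 6 has {3,4,5,6,8}; col 3 has {1,2,3,4,5,6,9}; box has {2,3,4,5,6} → only 7 remains.
R6C8 = 1: row 6 has {3,4,5,6,7,8}; col 8 has {2,4,5,6,8,9}; box has {6,8,9} → only 1 remains.
R7C5 = 3: row 7 has {1,2,4,5,6,7,8,9}; col 5 has {4,5,8}; box has {1,2,4,5,7,8,9} → only 3 remains.
R8C5 = 6: row 8 has {1,2,3,4,5,7,8,9}; col 5 has {3,4,5,8}; box has {1,2,3,4,5,7,8,9} → only 6 remains.
R1C5 = 7: row 1 has {1,2,3,5,6,8}; col 5 has {3,4,5,6,8}; box has {1,2,3,4,5,6,8,9} → only 7 remains.
R1C9 = 4: row 1 has {1,2,3,5,6,7,8}; col 9 has {1,2,3,6,7,8,9}; box has {1,2,3,5,6,7,8} → only 4 remains.
R4C7 = 4: row 4 has {2,6,7,8}; col 7 has {1,3,5,6,7,8}; box has {1,6,8,9} → only 4 remains.
R4C8 = 3: row 4 has {2,4,6,7,8}; col 8 has {1,2,4,5,6,8,9}; box has {1,4,6,8,9} → only 3 remains.
R4C9 = 5: row 4 has {2,3,4,6,7,8}; col 9 has {1,2,3,4,6,7,8,9}; box has {1,3,4,6,8,9} → only 5 remains.
R5C3 = 8: row 5 has {3,4,5,6,9}; col 3 has {1,2,3,4,5,6,7,9}; box has {2,3,4,5,6,7} → only 8 remains.
R5C7 = 2: row 5 has {3,4,5,6,8,9}; col 7 has {1,3,4,5,6,7,8}; box has {1,3,4,5,6,8,9} → only 2 remains.
R5C8 = 7: row 5 has {2,3,4,5,6,8,9}; col 8 has {1,2,3,4,5,6,8,9}; box has {1,2,3,4,5,6,8,9} → only 7 remains.
R6C1 = 9: row 6 has {1,3,4,5,6,7,8}; col 1 has {2,3,4,5,6,7,8}; box has {2,3,4,5,6,7,8} → only 9 remains.
R6C5 = 2: row 6 has {1,3,4,5,6,7,8,9}; col 5 has {3,4,5,6,7,8}; box has {3,4,5,6,7,8} → only 2 remains.
R1C7 = 9: row 1 has {1,2,3,4,5,6,7,8}; col 7 has {1,2,3,4,5,6,7,8}; box has {1,2,3,4,5,6,7,8} → only 9 remains.

583172964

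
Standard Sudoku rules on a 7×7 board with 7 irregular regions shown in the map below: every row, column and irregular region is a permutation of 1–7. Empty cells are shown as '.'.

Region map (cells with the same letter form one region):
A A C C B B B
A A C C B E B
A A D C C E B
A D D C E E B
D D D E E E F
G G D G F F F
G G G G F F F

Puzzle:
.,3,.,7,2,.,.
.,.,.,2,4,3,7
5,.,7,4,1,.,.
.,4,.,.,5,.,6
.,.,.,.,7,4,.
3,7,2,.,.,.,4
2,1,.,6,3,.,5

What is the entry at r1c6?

r1c7 = 1 (sole candidate).
r2c2 = 6 (sole candidate).
r2c3 = 5 (sole candidate).
r3c2 = 2 (sole candidate).
r3c6 = 6 (sole candidate).
r3c7 = 3 (sole candidate).
r4c4 = 3 (sole candidate).
r5c2 = 5 (sole candidate).
r5c4 = 1 (sole candidate).
r5c7 = 2 (sole candidate).
r6c4 = 5 (sole candidate).
r6c5 = 6 (sole candidate).
r6c6 = 1 (sole candidate).
r7c3 = 4 (sole candidate).
r7c6 = 7 (sole candidate).
r1c1 = 4 (sole candidate).
r1c3 = 6 (sole candidate).
r1c6 = 5: row 1 has {1,2,3,4,6,7}; col 6 has {1,3,4,6,7}; region has {1,2,3,4,6,7} → only 5 remains.

5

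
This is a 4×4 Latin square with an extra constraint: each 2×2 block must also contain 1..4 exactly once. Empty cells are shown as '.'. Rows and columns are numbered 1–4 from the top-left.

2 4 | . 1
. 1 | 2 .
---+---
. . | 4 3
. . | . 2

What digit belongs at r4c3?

r1c3 = 3: row 1 has {1,2,4}; col 3 has {2,4}; box has {1,2} → only 3 remains.
r2c1 = 3: row 2 has {1,2}; col 1 has {2}; box has {1,2,4} → only 3 remains.
r2c4 = 4: row 2 has {1,2,3}; col 4 has {1,2,3}; box has {1,2,3} → only 4 remains.
r3c1 = 1: row 3 has {3,4}; col 1 has {2,3}; box has {} → only 1 remains.
r3c2 = 2: row 3 has {1,3,4}; col 2 has {1,4}; box has {1} → only 2 remains.
r4c1 = 4: row 4 has {2}; col 1 has {1,2,3}; box has {1,2} → only 4 remains.
r4c2 = 3: row 4 has {2,4}; col 2 has {1,2,4}; box has {1,2,4} → only 3 remains.
r4c3 = 1: row 4 has {2,3,4}; col 3 has {2,3,4}; box has {2,3,4} → only 1 remains.

1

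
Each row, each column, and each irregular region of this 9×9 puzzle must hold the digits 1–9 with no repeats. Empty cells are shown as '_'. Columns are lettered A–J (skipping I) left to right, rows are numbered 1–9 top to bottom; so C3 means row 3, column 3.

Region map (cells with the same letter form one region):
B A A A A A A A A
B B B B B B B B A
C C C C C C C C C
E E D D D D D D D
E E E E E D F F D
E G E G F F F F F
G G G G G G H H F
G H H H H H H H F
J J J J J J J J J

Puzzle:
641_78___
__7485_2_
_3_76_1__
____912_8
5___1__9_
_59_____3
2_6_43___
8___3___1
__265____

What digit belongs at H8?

6

D6 = 1: row 6 has {3,5,9}; col 4 has {4,6,7}; region has {2,3,4,5,6,8} → only 1 remains.
E6 = 2: row 6 has {1,3,5,9}; col 5 has {1,3,4,5,6,7,8,9}; region has {1,3,9} → only 2 remains.
D7 = 9: row 7 has {2,3,4,6}; col 4 has {1,4,6,7}; region has {1,2,3,4,5,6,8} → only 9 remains.
B7 = 7: row 7 has {2,3,4,6,9}; col 2 has {3,4,5}; region has {1,2,3,4,5,6,8,9} → only 7 remains.
J7 = 5: row 7 has {2,3,4,6,7,9}; col 9 has {1,3,8}; region has {1,2,3,9} → only 5 remains.
B4 = 6: row 4 has {1,2,8,9}; col 2 has {3,4,5,7}; region has {1,5,9} → only 6 remains.
G7 = 8: row 7 has {2,3,4,5,6,7,9}; col 7 has {1,2}; region has {3} → only 8 remains.
H7 = 1: row 7 has {2,3,4,5,6,7,8,9}; col 8 has {2,9}; region has {3,8} → only 1 remains.
J2 = 6: in row 2, 6 can only go here (every other open cell in that row sees a 6).
H6 = 8: in row 6, 8 can only go here (every other open cell in that row sees an 8).
C3 = 8: in row 3, 8 can only go here (every other open cell in that row sees an 8).
H3 = 5: in row 3, 5 can only go here (every other open cell in that row sees a 5).
H1 = 3: row 1 has {1,4,6,7,8}; col 8 has {1,2,5,8,9}; region has {1,4,6,7,8} → only 3 remains.
B9 = 8: in row 9, 8 can only go here (every other open cell in that row sees an 8).
B5 = 2: row 5 has {1,5,9}; col 2 has {3,4,5,6,7,8}; region has {1,5,6,9} → only 2 remains.
B8 = 9: row 8 has {1,3,8}; col 2 has {2,3,4,5,6,7,8}; region has {1,3,8} → only 9 remains.
B2 = 1: row 2 has {2,4,5,6,7,8}; col 2 has {2,3,4,5,6,7,8,9}; region has {2,4,5,6,7,8} → only 1 remains.
D5 = 8: in row 5, 8 can only go here (every other open cell in that row sees an 8).
C5 = 3: in row 5, 3 can only go here (every other open cell in that row sees a 3).
D4 = 3: in row 4, 3 can only go here (every other open cell in that row sees a 3).
C4 = 5: in row 4, 5 can only go here (every other open cell in that row sees a 5).
C8 = 4: row 8 has {1,3,8,9}; col 3 has {1,2,3,5,6,7,8,9}; region has {1,3,8,9} → only 4 remains.
A9 = 1: in row 9, 1 can only go here (every other open cell in that row sees a 1).
G9 = 3: in row 9, 3 can only go here (every other open cell in that row sees a 3).
G2 = 9: row 2 has {1,2,4,5,6,7,8}; col 7 has {1,2,3,8}; region has {1,2,4,5,6,7,8} → only 9 remains.
G1 = 5: row 1 has {1,3,4,6,7,8}; col 7 has {1,2,3,8,9}; region has {1,3,4,6,7,8} → only 5 remains.
A2 = 3: row 2 has {1,2,4,5,6,7,8,9}; col 1 has {1,2,5,6,8}; region has {1,2,4,5,6,7,8,9} → only 3 remains.
D1 = 2: row 1 has {1,3,4,5,6,7,8}; col 4 has {1,3,4,6,7,8,9}; region has {1,3,4,5,6,7,8} → only 2 remains.
J1 = 9: row 1 has {1,2,3,4,5,6,7,8}; col 9 has {1,3,5,6,8}; region has {1,2,3,4,5,6,7,8} → only 9 remains.
D8 = 5: row 8 has {1,3,4,8,9}; col 4 has {1,2,3,4,6,7,8,9}; region has {1,3,4,8,9} → only 5 remains.
F8 = 2: in row 8, 2 can only go here (every other open cell in that row sees a 2).
J3 = 2: in row 3, 2 can only go here (every other open cell in that row sees a 2).
F9 = 9: in row 9, 9 can only go here (every other open cell in that row sees a 9).
F3 = 4: row 3 has {1,2,3,5,6,7,8}; col 6 has {1,2,3,5,8,9}; region has {1,2,3,5,6,7,8} → only 4 remains.
A3 = 9: row 3 has {1,2,3,4,5,6,7,8}; col 1 has {1,2,3,5,6,8}; region has {1,2,3,4,5,6,7,8} → only 9 remains.
H8 = 6: in column 8, 6 can only go here (every other open cell in that column sees a 6).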